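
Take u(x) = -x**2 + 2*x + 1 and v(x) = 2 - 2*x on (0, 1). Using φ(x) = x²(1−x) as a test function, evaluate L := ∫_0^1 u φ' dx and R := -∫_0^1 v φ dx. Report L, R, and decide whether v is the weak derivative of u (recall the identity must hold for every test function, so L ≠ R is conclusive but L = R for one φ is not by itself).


LHS = -1/15, RHS = -1/15. Yes, v = u' weakly.

u(x) = -x**2 + 2*x + 1, classical derivative u'(x) = 2 - 2*x.
φ(x) = x²(1−x), so φ'(x) = x*(2 - 3*x).
Note φ(0) = φ(1) = 0, so the boundary term u·φ vanishes.
LHS = ∫_0^1 u(x) φ'(x) dx = ∫_0^1 (3*x^4 - 8*x^3 + x^2 + 2*x) dx. Term by term:
  ∫_0^1 3*x^4 dx = 3/5;  ∫_0^1 -8*x^3 dx = -2;  ∫_0^1 x^2 dx = 1/3;
  ∫_0^1 2*x dx = 1.
Sum: 3/5 − 2 + 1/3 + 1 = -1/15.
So LHS = -1/15.
∫_0^1 v(x) φ(x) dx = ∫_0^1 (2*x^4 - 4*x^3 + 2*x^2) dx. Term by term:
  ∫_0^1 2*x^4 dx = 2/5;  ∫_0^1 -4*x^3 dx = -1;  ∫_0^1 2*x^2 dx = 2/3.
Sum: 2/5 − 1 + 2/3 = 1/15.
So RHS = -∫_0^1 v(x) φ(x) dx = -1/15.
LHS = RHS, so the identity holds for this test φ.
Moreover u is smooth here and v(x) = u'(x) = 2 - 2*x pointwise, so the identity holds for every test function. Hence v is the weak derivative of u.


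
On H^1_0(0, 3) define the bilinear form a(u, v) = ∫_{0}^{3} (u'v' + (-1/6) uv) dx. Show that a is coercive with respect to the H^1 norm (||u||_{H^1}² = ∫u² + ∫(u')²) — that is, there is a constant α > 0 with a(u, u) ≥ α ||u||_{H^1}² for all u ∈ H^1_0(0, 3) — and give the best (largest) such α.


α = (-3/2 + π^2)/(9 + π^2)

Coercivity of a(·,·) on H^1_0(0, 3) means a(u, u) ≥ α ||u||_{H^1}² for every u ∈ H^1_0.
The interval has length L = 3, and Poincaré/coercivity depend only on L. Here a(u, u) = ∫(u')² + (-1/6)·∫u².
Here c = -1/6 < 0 with |c| < (π/L)² = π^2/9, so coercivity still holds. The condition a(u,u) ≥ α||u||_{H^1}² reads (1−α)∫(u')² ≥ (α−c)∫u². Any admissible α is ≤ 1 (rapidly oscillating u have ∫u²/∫(u')² → 0), and α = 1 would force 0 ≥ (1−c)∫u², impossible since c < 1; so 1−α > 0. By the sharp Poincaré inequality on H^1_0 of an interval of length L, ∫(u')² ≥ (π/L)²∫u² with equality for the first sine mode sin(π(x−x₀)/L) (x₀ the left endpoint), so the inequality holds for all u iff (1−α)(π/L)² ≥ α − c, i.e. α ≤ ((π/L)² + c)/((π/L)² + 1) = (1 + c(L/π)²)/(1 + (L/π)²). (Direct route, valid since c ≤ 0: Poincaré gives c∫u² ≥ c(L/π)²∫(u')², so a(u,u) ≥ (1 + c(L/π)²)∫(u')², while ||u||_{H^1}² ≤ (1 + (L/π)²)∫(u')²; dividing yields the same α.) With (π/L)² = π^2/9 and c = -1/6, the largest admissible constant is α = ((π/L)² + c)/((π/L)² + 1).
Simplifying, α = (-3/2 + π^2)/(9 + π^2).


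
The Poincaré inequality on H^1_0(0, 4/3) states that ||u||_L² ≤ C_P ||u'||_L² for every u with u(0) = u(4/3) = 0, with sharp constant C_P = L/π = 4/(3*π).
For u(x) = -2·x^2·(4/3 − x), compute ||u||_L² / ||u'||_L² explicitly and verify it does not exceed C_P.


||u||_L² / ||u'||_L² = 2*sqrt(14)/21 < C_P = 4/(3*π).

u(x) = -2·x^2·(4/3 − x), so u'(x) = 2*x*(9*x - 8)/3.
u(x) = -2·x^2·(4/3 − x) vanishes at x = 0 and x = 4/3, so u ∈ H^1_0(0, 4/3). Differentiate via the product rule and integrate the resulting polynomials term by term.
  ∫_0^4/3 u² dx = ∫_0^4/3 (4*x^6 - 32*x^5/3 + 64*x^4/9) dx. Term by term:
    ∫_0^4/3 4*x^6 dx = 65536/15309;  ∫_0^4/3 -32*x^5/3 dx = -65536/6561;  ∫_0^4/3 64*x^4/9 dx = 65536/10935.
  Sum: 65536/15309 − 65536/6561 + 65536/10935 = 65536/229635.
  ∫_0^4/3 (u')² dx = ∫_0^4/3 (36*x^4 - 64*x^3 + 256*x^2/9) dx. Term by term:
    ∫_0^4/3 36*x^4 dx = 4096/135;  ∫_0^4/3 -64*x^3 dx = -4096/81;  ∫_0^4/3 256*x^2/9 dx = 16384/729.
  Sum: 4096/135 − 4096/81 + 16384/729 = 8192/3645.
∫_0^4/3 u² dx = 65536/229635, so ||u||_L² = 256*sqrt(35)/2835.
∫_0^4/3 (u')² dx = 8192/3645, so ||u'||_L² = 64*sqrt(10)/135.
Ratio ||u||_L² / ||u'||_L² = 2*sqrt(14)/21.
Sharp Poincaré constant on H^1_0(0, 4/3) is C_P = L/π = 4/(3*π), achieved by sin(3*π/4·x).
A polynomial bump cannot attain the sharp Poincaré constant (only the first sine eigenfunction does), so the ratio is strictly less than C_P, consistent with ||u||_L² ≤ C_P ||u'||_L².


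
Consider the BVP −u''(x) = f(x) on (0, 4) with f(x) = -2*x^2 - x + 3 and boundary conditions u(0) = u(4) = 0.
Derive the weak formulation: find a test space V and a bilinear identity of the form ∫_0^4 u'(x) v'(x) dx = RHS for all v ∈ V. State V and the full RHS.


V = H^1_0(0, 4) (so v(0) = v(4) = 0); weak form: ∫_0^4 u'v' dx = ∫_0^4 (-2*x^2 - x + 3) v dx for all v ∈ V.

Multiply both sides by a test function v and integrate from 0 to 4:
  ∫_0^4 −u''(x) v(x) dx = ∫_0^4 f(x) v(x) dx.
Integrate the LHS by parts once:
  ∫_0^4 −u'' v dx = −[u'(x) v(x)]_0^4 + ∫_0^4 u'(x) v'(x) dx.
Thus ∫_0^4 u'(x) v'(x) dx = ∫_0^4 f(x) v(x) dx + [u'(x) v(x)]_0^4.
Choose V so that boundary terms are either known or forced to vanish.
u is Dirichlet: u(0) = u(4) = 0. Let V = H^1_0(0, 4); then v(0) = v(4) = 0, and [u' v]_0^4 = 0.
Weak formulation: find u (satisfying any essential BC) such that ∫_0^4 u'(x) v'(x) dx = ∫_0^4 f v dx for all v ∈ V.
Substituting f(x) = -2*x^2 - x + 3, the right-hand side is ∫_0^4 (-2*x^2 - x + 3) v dx.


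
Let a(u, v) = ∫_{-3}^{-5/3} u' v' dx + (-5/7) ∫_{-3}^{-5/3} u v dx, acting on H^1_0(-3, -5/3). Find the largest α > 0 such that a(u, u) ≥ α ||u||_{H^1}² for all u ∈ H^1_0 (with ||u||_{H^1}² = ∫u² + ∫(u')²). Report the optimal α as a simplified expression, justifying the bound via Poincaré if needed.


α = (-80 + 63*π^2)/(7*(16 + 9*π^2))

Coercivity of a(·,·) on H^1_0(-3, -5/3) means a(u, u) ≥ α ||u||_{H^1}² for every u ∈ H^1_0.
The interval has length L = 4/3, and Poincaré/coercivity depend only on L. Here a(u, u) = ∫(u')² + (-5/7)·∫u².
Here c = -5/7 < 0 with |c| < (π/L)² = 9*π^2/16, so coercivity still holds. The condition a(u,u) ≥ α||u||_{H^1}² reads (1−α)∫(u')² ≥ (α−c)∫u². Any admissible α is ≤ 1 (rapidly oscillating u have ∫u²/∫(u')² → 0), and α = 1 would force 0 ≥ (1−c)∫u², impossible since c < 1; so 1−α > 0. By the sharp Poincaré inequality on H^1_0 of an interval of length L, ∫(u')² ≥ (π/L)²∫u² with equality for the first sine mode sin(π(x−x₀)/L) (x₀ the left endpoint), so the inequality holds for all u iff (1−α)(π/L)² ≥ α − c, i.e. α ≤ ((π/L)² + c)/((π/L)² + 1) = (1 + c(L/π)²)/(1 + (L/π)²). (Direct route, valid since c ≤ 0: Poincaré gives c∫u² ≥ c(L/π)²∫(u')², so a(u,u) ≥ (1 + c(L/π)²)∫(u')², while ||u||_{H^1}² ≤ (1 + (L/π)²)∫(u')²; dividing yields the same α.) With (π/L)² = 9*π^2/16 and c = -5/7, the largest admissible constant is α = ((π/L)² + c)/((π/L)² + 1).
Simplifying, α = (-80 + 63*π^2)/(7*(16 + 9*π^2)).


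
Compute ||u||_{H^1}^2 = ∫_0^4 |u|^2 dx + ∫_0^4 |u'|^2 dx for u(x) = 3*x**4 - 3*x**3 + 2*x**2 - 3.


||u||_{H^1}^2 = 39404612/105

The H^1 norm (squared) on an interval (0, L) is
  ||u||_{H^1}^2 = ∫_0^L u(x)^2 dx + ∫_0^L u'(x)^2 dx.
Compute u'(x) = 12*x**3 - 9*x**2 + 4*x.
Then u(x)^2 = 9*x**8 - 18*x**7 + 21*x**6 - 12*x**5 - 14*x**4 + 18*x**3 - 12*x**2 + 9 and u'(x)^2 = 144*x**6 - 216*x**5 + 177*x**4 - 72*x**3 + 16*x**2.
Integrate each monomial from 0 to 4 using ∫_0^4 c·x^n dx = c·4^(n+1)/(n+1):
  ∫_0^4 u(x)^2 dx = ∫_0^4 (9*x^8 - 18*x^7 + 21*x^6 - 12*x^5 - 14*x^4 + 18*x^3 - 12*x^2 + 9) dx. Term by term:
    ∫_0^4 9*x^8 dx = 262144;  ∫_0^4 -18*x^7 dx = -147456;  ∫_0^4 21*x^6 dx = 49152;
    ∫_0^4 -12*x^5 dx = -8192;  ∫_0^4 -14*x^4 dx = -14336/5;  ∫_0^4 18*x^3 dx = 1152;
    ∫_0^4 -12*x^2 dx = -256;  ∫_0^4 9 dx = 36.
  Sum: 262144 − 147456 + 49152 − 8192 − 14336/5 + 1152 − 256 + 36 = 768564/5.
  ∫_0^4 u'(x)^2 dx = ∫_0^4 (144*x^6 - 216*x^5 + 177*x^4 - 72*x^3 + 16*x^2) dx. Term by term:
    ∫_0^4 144*x^6 dx = 2359296/7;  ∫_0^4 -216*x^5 dx = -147456;  ∫_0^4 177*x^4 dx = 181248/5;
    ∫_0^4 -72*x^3 dx = -4608;  ∫_0^4 16*x^2 dx = 1024/3.
  Sum: 2359296/7 − 147456 + 181248/5 − 4608 + 1024/3 = 23264768/105.
Adding: ||u||_{H^1}^2 = 768564/5 + 23264768/105 = 39404612/105.


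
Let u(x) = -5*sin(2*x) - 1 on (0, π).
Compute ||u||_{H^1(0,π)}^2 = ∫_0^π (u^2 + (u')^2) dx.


||u||_{H^1(0,π)}^2 = 127*π/2

u'(x) = -10*cos(2*x).
Expand u² and (u')² and integrate term by term on (0, π), using: for integers n ≥ 1, ∫_0^π sin²(nx) dx = ∫_0^π cos²(nx) dx = π/2; for n ≠ n', ∫_0^π sin(nx)sin(n'x) dx = ∫_0^π cos(nx)cos(n'x) dx = 0; and by product-to-sum, ∫_0^π sin(nx)cos(n'x) dx = ½∫_0^π [sin((n+n')x) + sin((n−n')x)] dx, which is 0 when n+n' is even and 2n/(n²−n'²) when n+n' is odd (it need not vanish on (0, π)). For the constant mode: ∫_0^π 1 dx = π, ∫_0^π cos(nx) dx = 0, ∫_0^π sin(nx) dx = (1−(−1)^n)/n.
  u² squared terms: (-1)²·∫1 dx = 1·π = π;  (-5)²·∫sin(2x)² dx = 25·π/2 = 25*π/2.
  u² cross terms: 2·(-1)·(-5)·∫1·sin(2x) dx = 10·(0) = 0.
  So ∫_0^π u² dx = π + 25*π/2 + 0 = 27*π/2.
  (u')² squared terms: (-10)²·∫cos(2x)² dx = 100·π/2 = 50*π.
  So ∫_0^π (u')² dx = 50*π.
||u||_{H^1}^2 = (27*π/2) + (50*π) = 127*π/2.


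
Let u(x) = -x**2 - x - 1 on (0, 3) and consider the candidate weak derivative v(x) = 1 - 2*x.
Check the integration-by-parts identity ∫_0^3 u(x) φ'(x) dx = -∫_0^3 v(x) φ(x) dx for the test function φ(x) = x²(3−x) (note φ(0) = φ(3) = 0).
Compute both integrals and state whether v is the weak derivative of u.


LHS = 621/20, RHS = 351/20. No, v is not the weak derivative of u.

u(x) = -x**2 - x - 1, classical derivative u'(x) = -2*x - 1.
φ(x) = x²(3−x), so φ'(x) = 3*x*(2 - x).
Note φ(0) = φ(3) = 0, so the boundary term u·φ vanishes.
LHS = ∫_0^3 u(x) φ'(x) dx = ∫_0^3 (3*x^4 - 3*x^3 - 3*x^2 - 6*x) dx. Term by term:
  ∫_0^3 3*x^4 dx = 729/5;  ∫_0^3 -3*x^3 dx = -243/4;  ∫_0^3 -3*x^2 dx = -27;
  ∫_0^3 -6*x dx = -27.
Sum: 729/5 − 243/4 − 27 − 27 = 621/20.
So LHS = 621/20.
∫_0^3 v(x) φ(x) dx = ∫_0^3 (2*x^4 - 7*x^3 + 3*x^2) dx. Term by term:
  ∫_0^3 2*x^4 dx = 486/5;  ∫_0^3 -7*x^3 dx = -567/4;  ∫_0^3 3*x^2 dx = 27.
Sum: 486/5 − 567/4 + 27 = -351/20.
So RHS = -∫_0^3 v(x) φ(x) dx = 351/20.
LHS − RHS = 27/2 ≠ 0, so the identity fails.
(For a valid weak derivative the identity must hold for EVERY test function, in particular this one. The failure shows v is NOT the weak derivative of u.)
Correct weak derivative would be u'(x) = -2*x - 1.


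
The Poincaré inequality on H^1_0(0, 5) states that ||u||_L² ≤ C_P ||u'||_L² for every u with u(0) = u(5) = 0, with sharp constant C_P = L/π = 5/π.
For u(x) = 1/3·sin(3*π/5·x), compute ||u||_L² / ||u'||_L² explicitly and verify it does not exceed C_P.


||u||_L² / ||u'||_L² = 5/(3*π) < C_P = 5/π.

u(x) = 1/3·sin(3*π/5·x), so u'(x) = π*cos(3*π*x/5)/5.
Writing u(x) = A·sin(kπx/L) with A = 1/3 and k = 3, use ∫_0^L sin²(kπx/L) dx = L/2 and ∫_0^L cos²(kπx/L) dx = L/2.
u² = 1/9·sin²(3*π/5·x) and (u')² = π^2/25·cos²(3*π/5·x), and each of sin², cos² integrates to L/2 = 5/2 over (0, 5).
∫_0^5 u² dx = 5/18, so ||u||_L² = sqrt(10)/6.
∫_0^5 (u')² dx = π^2/10, so ||u'||_L² = sqrt(10)*π/10.
Ratio ||u||_L² / ||u'||_L² = 5/(3*π).
Sharp Poincaré constant on H^1_0(0, 5) is C_P = L/π = 5/π, achieved by sin(π/5·x).
This is the k = 3 harmonic; the ratio L/(kπ) is strictly less than C_P = L/π, consistent with the sharp inequality ||u||_L² ≤ C_P ||u'||_L².


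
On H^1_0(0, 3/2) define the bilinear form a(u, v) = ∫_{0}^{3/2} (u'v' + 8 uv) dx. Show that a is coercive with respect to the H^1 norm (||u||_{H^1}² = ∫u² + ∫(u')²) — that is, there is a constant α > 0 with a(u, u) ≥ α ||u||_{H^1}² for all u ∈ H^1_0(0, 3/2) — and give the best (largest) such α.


α = 1

Coercivity of a(·,·) on H^1_0(0, 3/2) means a(u, u) ≥ α ||u||_{H^1}² for every u ∈ H^1_0.
The interval has length L = 3/2, and Poincaré/coercivity depend only on L. Here a(u, u) = ∫(u')² + (8)·∫u².
Here c = 8 ≥ 1, so a(u,u) = ∫(u')² + c∫u² ≥ ∫(u')² + ∫u² = ||u||_{H^1}², i.e. α = 1 works. No larger α is possible: a(u,u) ≥ α||u||_{H^1}² means (1−α)∫(u')² ≥ (α−c)∫u², and for the modes u_n = sin(nπ(x−x₀)/L) (x₀ the left endpoint) one has ∫u_n²/∫(u_n')² = (L/(nπ))² → 0, so a(u_n,u_n)/||u_n||_{H^1}² → 1. Hence the optimal constant is α = 1.
Therefore α = 1.


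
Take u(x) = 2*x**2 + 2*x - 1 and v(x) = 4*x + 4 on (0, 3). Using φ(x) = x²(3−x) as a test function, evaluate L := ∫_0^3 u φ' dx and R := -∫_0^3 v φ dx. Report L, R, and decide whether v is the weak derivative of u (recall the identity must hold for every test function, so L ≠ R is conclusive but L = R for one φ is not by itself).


LHS = -621/10, RHS = -378/5. No, v is not the weak derivative of u.

u(x) = 2*x**2 + 2*x - 1, classical derivative u'(x) = 4*x + 2.
φ(x) = x²(3−x), so φ'(x) = 3*x*(2 - x).
Note φ(0) = φ(3) = 0, so the boundary term u·φ vanishes.
LHS = ∫_0^3 u(x) φ'(x) dx = ∫_0^3 (-6*x^4 + 6*x^3 + 15*x^2 - 6*x) dx. Term by term:
  ∫_0^3 -6*x^4 dx = -1458/5;  ∫_0^3 6*x^3 dx = 243/2;  ∫_0^3 15*x^2 dx = 135;
  ∫_0^3 -6*x dx = -27.
Sum: -1458/5 + 243/2 + 135 − 27 = -621/10.
So LHS = -621/10.
∫_0^3 v(x) φ(x) dx = ∫_0^3 (-4*x^4 + 8*x^3 + 12*x^2) dx. Term by term:
  ∫_0^3 -4*x^4 dx = -972/5;  ∫_0^3 8*x^3 dx = 162;  ∫_0^3 12*x^2 dx = 108.
Sum: -972/5 + 162 + 108 = 378/5.
So RHS = -∫_0^3 v(x) φ(x) dx = -378/5.
LHS − RHS = 27/2 ≠ 0, so the identity fails.
(For a valid weak derivative the identity must hold for EVERY test function, in particular this one. The failure shows v is NOT the weak derivative of u.)
Correct weak derivative would be u'(x) = 4*x + 2.


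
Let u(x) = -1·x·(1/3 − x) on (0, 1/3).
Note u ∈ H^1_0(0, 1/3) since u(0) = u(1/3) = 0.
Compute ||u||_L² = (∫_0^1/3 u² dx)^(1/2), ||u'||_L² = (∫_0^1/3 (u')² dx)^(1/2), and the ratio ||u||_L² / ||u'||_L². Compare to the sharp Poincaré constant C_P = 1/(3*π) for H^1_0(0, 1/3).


||u||_L² / ||u'||_L² = sqrt(10)/30 < C_P = 1/(3*π).

u(x) = -1·x·(1/3 − x), so u'(x) = 2*x - 1/3.
u(x) = -1·x·(1/3 − x) vanishes at x = 0 and x = 1/3, so u ∈ H^1_0(0, 1/3). Differentiate via the product rule and integrate the resulting polynomials term by term.
  ∫_0^1/3 u² dx = ∫_0^1/3 (x^4 - 2*x^3/3 + x^2/9) dx. Term by term:
    ∫_0^1/3 x^4 dx = 1/1215;  ∫_0^1/3 -2*x^3/3 dx = -1/486;  ∫_0^1/3 x^2/9 dx = 1/729.
  Sum: 1/1215 − 1/486 + 1/729 = 1/7290.
  ∫_0^1/3 (u')² dx = ∫_0^1/3 (4*x^2 - 4*x/3 + 1/9) dx. Term by term:
    ∫_0^1/3 4*x^2 dx = 4/81;  ∫_0^1/3 -4*x/3 dx = -2/27;  ∫_0^1/3 1/9 dx = 1/27.
  Sum: 4/81 − 2/27 + 1/27 = 1/81.
∫_0^1/3 u² dx = 1/7290, so ||u||_L² = sqrt(10)/270.
∫_0^1/3 (u')² dx = 1/81, so ||u'||_L² = 1/9.
Ratio ||u||_L² / ||u'||_L² = sqrt(10)/30.
Sharp Poincaré constant on H^1_0(0, 1/3) is C_P = L/π = 1/(3*π), achieved by sin(3*π·x).
A polynomial bump cannot attain the sharp Poincaré constant (only the first sine eigenfunction does), so the ratio is strictly less than C_P, consistent with ||u||_L² ≤ C_P ||u'||_L².


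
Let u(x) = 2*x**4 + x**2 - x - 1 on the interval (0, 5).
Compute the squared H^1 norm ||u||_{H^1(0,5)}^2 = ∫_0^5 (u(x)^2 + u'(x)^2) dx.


||u||_{H^1}^2 = 205630735/126

The H^1 norm (squared) on an interval (0, L) is
  ||u||_{H^1}^2 = ∫_0^L u(x)^2 dx + ∫_0^L u'(x)^2 dx.
Compute u'(x) = 8*x**3 + 2*x - 1.
Then u(x)^2 = 4*x**8 + 4*x**6 - 4*x**5 - 3*x**4 - 2*x**3 - x**2 + 2*x + 1 and u'(x)^2 = 64*x**6 + 32*x**4 - 16*x**3 + 4*x**2 - 4*x + 1.
Integrate each monomial from 0 to 5 using ∫_0^5 c·x^n dx = c·5^(n+1)/(n+1):
  ∫_0^5 u(x)^2 dx = ∫_0^5 (4*x^8 + 4*x^6 - 4*x^5 - 3*x^4 - 2*x^3 - x^2 + 2*x + 1) dx. Term by term:
    ∫_0^5 4*x^8 dx = 7812500/9;  ∫_0^5 4*x^6 dx = 312500/7;  ∫_0^5 -4*x^5 dx = -31250/3;
    ∫_0^5 -3*x^4 dx = -1875;  ∫_0^5 -2*x^3 dx = -625/2;  ∫_0^5 -x^2 dx = -125/3;
    ∫_0^5 2*x dx = 25;  ∫_0^5 1 dx = 5.
  Sum: 7812500/9 + 312500/7 − 31250/3 − 1875 − 625/2 − 125/3 + 25 + 5 = 113410405/126.
  ∫_0^5 u'(x)^2 dx = ∫_0^5 (64*x^6 + 32*x^4 - 16*x^3 + 4*x^2 - 4*x + 1) dx. Term by term:
    ∫_0^5 64*x^6 dx = 5000000/7;  ∫_0^5 32*x^4 dx = 20000;  ∫_0^5 -16*x^3 dx = -2500;
    ∫_0^5 4*x^2 dx = 500/3;  ∫_0^5 -4*x dx = -50;  ∫_0^5 1 dx = 5.
  Sum: 5000000/7 + 20000 − 2500 + 500/3 − 50 + 5 = 15370055/21.
Adding: ||u||_{H^1}^2 = 113410405/126 + 15370055/21 = 205630735/126.


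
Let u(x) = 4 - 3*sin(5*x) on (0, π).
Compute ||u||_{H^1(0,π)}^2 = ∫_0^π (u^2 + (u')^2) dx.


||u||_{H^1(0,π)}^2 = -48/5 + 133*π

u'(x) = -15*cos(5*x).
Expand u² and (u')² and integrate term by term on (0, π), using: for integers n ≥ 1, ∫_0^π sin²(nx) dx = ∫_0^π cos²(nx) dx = π/2; for n ≠ n', ∫_0^π sin(nx)sin(n'x) dx = ∫_0^π cos(nx)cos(n'x) dx = 0; and by product-to-sum, ∫_0^π sin(nx)cos(n'x) dx = ½∫_0^π [sin((n+n')x) + sin((n−n')x)] dx, which is 0 when n+n' is even and 2n/(n²−n'²) when n+n' is odd (it need not vanish on (0, π)). For the constant mode: ∫_0^π 1 dx = π, ∫_0^π cos(nx) dx = 0, ∫_0^π sin(nx) dx = (1−(−1)^n)/n.
  u² squared terms: (4)²·∫1 dx = 16·π = 16*π;  (-3)²·∫sin(5x)² dx = 9·π/2 = 9*π/2.
  u² cross terms: 2·(4)·(-3)·∫1·sin(5x) dx = -24·(2/5) = -48/5.
  So ∫_0^π u² dx = 16*π + 9*π/2 − 48/5 = -48/5 + 41*π/2.
  (u')² squared terms: (-15)²·∫cos(5x)² dx = 225·π/2 = 225*π/2.
  So ∫_0^π (u')² dx = 225*π/2.
||u||_{H^1}^2 = (-48/5 + 41*π/2) + (225*π/2) = -48/5 + 133*π.


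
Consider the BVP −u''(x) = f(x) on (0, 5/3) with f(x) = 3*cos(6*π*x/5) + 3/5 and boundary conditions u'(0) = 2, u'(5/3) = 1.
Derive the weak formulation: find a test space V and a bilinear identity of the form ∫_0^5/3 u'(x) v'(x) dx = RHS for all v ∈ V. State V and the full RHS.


V = H^1(0, 5/3) (v unrestricted at boundary; u is determined up to an additive constant); weak form: ∫_0^5/3 u'v' dx = ∫_0^5/3 (3*cos(6*π*x/5) + 3/5) v dx + v(5/3) − 2·v(0) for all v ∈ V.

Multiply both sides by a test function v and integrate from 0 to 5/3:
  ∫_0^5/3 −u''(x) v(x) dx = ∫_0^5/3 f(x) v(x) dx.
Integrate the LHS by parts once:
  ∫_0^5/3 −u'' v dx = −[u'(x) v(x)]_0^5/3 + ∫_0^5/3 u'(x) v'(x) dx.
Thus ∫_0^5/3 u'(x) v'(x) dx = ∫_0^5/3 f(x) v(x) dx + [u'(x) v(x)]_0^5/3.
Choose V so that boundary terms are either known or forced to vanish.
u has inhomogeneous Neumann u'(0) = 2, u'(5/3) = 1. [u' v]_0^5/3 = (1)·v(5/3) − (2)·v(0) = v(5/3) − 2·v(0). Take V = H^1(0, 5/3); boundary term becomes part of RHS.
Weak formulation: find u (satisfying any essential BC) such that ∫_0^5/3 u'(x) v'(x) dx = ∫_0^5/3 f v dx + v(5/3) − 2·v(0) for all v ∈ V (Neumann data are natural BCs: they enter the RHS as boundary terms).
Substituting f(x) = 3*cos(6*π*x/5) + 3/5, the right-hand side is ∫_0^5/3 (3*cos(6*π*x/5) + 3/5) v dx + v(5/3) − 2·v(0).
Compatibility check (pure Neumann): taking v ≡ 1 ∈ V gives 0 = ∫_0^5/3 f dx + (1) − (2), i.e. ∫_0^5/3 f dx must equal u'(0) − u'(5/3) = 1. Indeed ∫_0^5/3 (3*cos(6*π*x/5) + 3/5) dx = 1, so the data are compatible. The solution is then unique only up to an additive constant (fix it e.g. by requiring ∫_0^5/3 u dx = 0).


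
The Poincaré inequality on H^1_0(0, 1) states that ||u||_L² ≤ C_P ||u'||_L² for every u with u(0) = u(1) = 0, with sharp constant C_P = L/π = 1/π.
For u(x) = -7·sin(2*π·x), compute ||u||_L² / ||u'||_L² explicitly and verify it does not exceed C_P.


||u||_L² / ||u'||_L² = 1/(2*π) < C_P = 1/π.

u(x) = -7·sin(2*π·x), so u'(x) = -14*π*cos(2*π*x).
Writing u(x) = A·sin(kπx/L) with A = -7 and k = 2, use ∫_0^L sin²(kπx/L) dx = L/2 and ∫_0^L cos²(kπx/L) dx = L/2.
u² = 49·sin²(2*π·x) and (u')² = 196*π^2·cos²(2*π·x), and each of sin², cos² integrates to L/2 = 1/2 over (0, 1).
∫_0^1 u² dx = 49/2, so ||u||_L² = 7*sqrt(2)/2.
∫_0^1 (u')² dx = 98*π^2, so ||u'||_L² = 7*sqrt(2)*π.
Ratio ||u||_L² / ||u'||_L² = 1/(2*π).
Sharp Poincaré constant on H^1_0(0, 1) is C_P = L/π = 1/π, achieved by sin(π·x).
This is the k = 2 harmonic; the ratio L/(kπ) is strictly less than C_P = L/π, consistent with the sharp inequality ||u||_L² ≤ C_P ||u'||_L².


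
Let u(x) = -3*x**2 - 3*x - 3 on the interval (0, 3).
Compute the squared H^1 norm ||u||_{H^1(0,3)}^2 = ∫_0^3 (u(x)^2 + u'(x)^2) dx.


||u||_{H^1}^2 = 16659/10

The H^1 norm (squared) on an interval (0, L) is
  ||u||_{H^1}^2 = ∫_0^L u(x)^2 dx + ∫_0^L u'(x)^2 dx.
Compute u'(x) = -6*x - 3.
Then u(x)^2 = 9*x**4 + 18*x**3 + 27*x**2 + 18*x + 9 and u'(x)^2 = 36*x**2 + 36*x + 9.
Integrate each monomial from 0 to 3 using ∫_0^3 c·x^n dx = c·3^(n+1)/(n+1):
  ∫_0^3 u(x)^2 dx = ∫_0^3 (9*x^4 + 18*x^3 + 27*x^2 + 18*x + 9) dx. Term by term:
    ∫_0^3 9*x^4 dx = 2187/5;  ∫_0^3 18*x^3 dx = 729/2;  ∫_0^3 27*x^2 dx = 243;
    ∫_0^3 18*x dx = 81;  ∫_0^3 9 dx = 27.
  Sum: 2187/5 + 729/2 + 243 + 81 + 27 = 11529/10.
  ∫_0^3 u'(x)^2 dx = ∫_0^3 (36*x^2 + 36*x + 9) dx. Term by term:
    ∫_0^3 36*x^2 dx = 324;  ∫_0^3 36*x dx = 162;  ∫_0^3 9 dx = 27.
  Sum: 324 + 162 + 27 = 513.
Adding: ||u||_{H^1}^2 = 11529/10 + 513 = 16659/10.


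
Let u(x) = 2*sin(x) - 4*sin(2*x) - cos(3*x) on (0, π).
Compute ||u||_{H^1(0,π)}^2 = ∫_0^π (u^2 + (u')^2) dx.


||u||_{H^1(0,π)}^2 = -64 + 49*π

u'(x) = 3*sin(3*x) + 2*cos(x) - 8*cos(2*x).
Expand u² and (u')² and integrate term by term on (0, π), using: for integers n ≥ 1, ∫_0^π sin²(nx) dx = ∫_0^π cos²(nx) dx = π/2; for n ≠ n', ∫_0^π sin(nx)sin(n'x) dx = ∫_0^π cos(nx)cos(n'x) dx = 0; and by product-to-sum, ∫_0^π sin(nx)cos(n'x) dx = ½∫_0^π [sin((n+n')x) + sin((n−n')x)] dx, which is 0 when n+n' is even and 2n/(n²−n'²) when n+n' is odd (it need not vanish on (0, π)).
  u² squared terms: (-1)²·∫cos(3x)² dx = 1·π/2 = π/2;  (-4)²·∫sin(2x)² dx = 16·π/2 = 8*π;  (2)²·∫sin(x)² dx = 4·π/2 = 2*π.
  u² cross terms: 2·(-1)·(-4)·∫cos(3x)·sin(2x) dx = 8·(-4/5) = -32/5;  2·(-1)·(2)·∫cos(3x)·sin(x) dx = -4·(0) = 0;  2·(-4)·(2)·∫sin(2x)·sin(x) dx = -16·(0) = 0.
  So ∫_0^π u² dx = π/2 + 8*π + 2*π − 32/5 + 0 + 0 = -32/5 + 21*π/2.
  (u')² squared terms: (-8)²·∫cos(2x)² dx = 64·π/2 = 32*π;  (2)²·∫cos(x)² dx = 4·π/2 = 2*π;  (3)²·∫sin(3x)² dx = 9·π/2 = 9*π/2.
  (u')² cross terms: 2·(-8)·(2)·∫cos(2x)·cos(x) dx = -32·(0) = 0;  2·(-8)·(3)·∫cos(2x)·sin(3x) dx = -48·(6/5) = -288/5;  2·(2)·(3)·∫cos(x)·sin(3x) dx = 12·(0) = 0.
  So ∫_0^π (u')² dx = 32*π + 2*π + 9*π/2 + 0 − 288/5 + 0 = -288/5 + 77*π/2.
||u||_{H^1}^2 = (-32/5 + 21*π/2) + (-288/5 + 77*π/2) = -64 + 49*π.


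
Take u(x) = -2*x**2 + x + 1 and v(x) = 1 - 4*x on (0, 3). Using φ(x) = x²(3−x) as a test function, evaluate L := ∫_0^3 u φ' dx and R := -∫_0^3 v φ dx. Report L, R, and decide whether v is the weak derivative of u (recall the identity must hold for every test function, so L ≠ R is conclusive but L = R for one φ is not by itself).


LHS = 837/20, RHS = 837/20. Yes, v = u' weakly.

u(x) = -2*x**2 + x + 1, classical derivative u'(x) = 1 - 4*x.
φ(x) = x²(3−x), so φ'(x) = 3*x*(2 - x).
Note φ(0) = φ(3) = 0, so the boundary term u·φ vanishes.
LHS = ∫_0^3 u(x) φ'(x) dx = ∫_0^3 (6*x^4 - 15*x^3 + 3*x^2 + 6*x) dx. Term by term:
  ∫_0^3 6*x^4 dx = 1458/5;  ∫_0^3 -15*x^3 dx = -1215/4;  ∫_0^3 3*x^2 dx = 27;
  ∫_0^3 6*x dx = 27.
Sum: 1458/5 − 1215/4 + 27 + 27 = 837/20.
So LHS = 837/20.
∫_0^3 v(x) φ(x) dx = ∫_0^3 (4*x^4 - 13*x^3 + 3*x^2) dx. Term by term:
  ∫_0^3 4*x^4 dx = 972/5;  ∫_0^3 -13*x^3 dx = -1053/4;  ∫_0^3 3*x^2 dx = 27.
Sum: 972/5 − 1053/4 + 27 = -837/20.
So RHS = -∫_0^3 v(x) φ(x) dx = 837/20.
LHS = RHS, so the identity holds for this test φ.
Moreover u is smooth here and v(x) = u'(x) = 1 - 4*x pointwise, so the identity holds for every test function. Hence v is the weak derivative of u.


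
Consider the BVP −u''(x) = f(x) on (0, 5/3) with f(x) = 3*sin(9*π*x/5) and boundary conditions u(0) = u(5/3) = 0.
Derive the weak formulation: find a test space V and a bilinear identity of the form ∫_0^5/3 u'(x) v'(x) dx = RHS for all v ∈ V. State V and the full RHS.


V = H^1_0(0, 5/3) (so v(0) = v(5/3) = 0); weak form: ∫_0^5/3 u'v' dx = ∫_0^5/3 (3*sin(9*π*x/5)) v dx for all v ∈ V.

Multiply both sides by a test function v and integrate from 0 to 5/3:
  ∫_0^5/3 −u''(x) v(x) dx = ∫_0^5/3 f(x) v(x) dx.
Integrate the LHS by parts once:
  ∫_0^5/3 −u'' v dx = −[u'(x) v(x)]_0^5/3 + ∫_0^5/3 u'(x) v'(x) dx.
Thus ∫_0^5/3 u'(x) v'(x) dx = ∫_0^5/3 f(x) v(x) dx + [u'(x) v(x)]_0^5/3.
Choose V so that boundary terms are either known or forced to vanish.
u is Dirichlet: u(0) = u(5/3) = 0. Let V = H^1_0(0, 5/3); then v(0) = v(5/3) = 0, and [u' v]_0^5/3 = 0.
Weak formulation: find u (satisfying any essential BC) such that ∫_0^5/3 u'(x) v'(x) dx = ∫_0^5/3 f v dx for all v ∈ V.
Substituting f(x) = 3*sin(9*π*x/5), the right-hand side is ∫_0^5/3 (3*sin(9*π*x/5)) v dx.


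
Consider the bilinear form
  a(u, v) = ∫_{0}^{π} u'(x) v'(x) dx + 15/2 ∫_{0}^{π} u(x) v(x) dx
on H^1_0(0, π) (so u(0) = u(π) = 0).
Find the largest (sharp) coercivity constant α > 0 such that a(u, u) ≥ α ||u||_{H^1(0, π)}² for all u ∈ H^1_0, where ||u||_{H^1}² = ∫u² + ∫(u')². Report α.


α = 1

Coercivity of a(·,·) on H^1_0(0, π) means a(u, u) ≥ α ||u||_{H^1}² for every u ∈ H^1_0.
The interval has length L = π, and Poincaré/coercivity depend only on L. Here a(u, u) = ∫(u')² + (15/2)·∫u².
Here c = 15/2 ≥ 1, so a(u,u) = ∫(u')² + c∫u² ≥ ∫(u')² + ∫u² = ||u||_{H^1}², i.e. α = 1 works. No larger α is possible: a(u,u) ≥ α||u||_{H^1}² means (1−α)∫(u')² ≥ (α−c)∫u², and for the modes u_n = sin(nπ(x−x₀)/L) (x₀ the left endpoint) one has ∫u_n²/∫(u_n')² = (L/(nπ))² → 0, so a(u_n,u_n)/||u_n||_{H^1}² → 1. Hence the optimal constant is α = 1.
Therefore α = 1.


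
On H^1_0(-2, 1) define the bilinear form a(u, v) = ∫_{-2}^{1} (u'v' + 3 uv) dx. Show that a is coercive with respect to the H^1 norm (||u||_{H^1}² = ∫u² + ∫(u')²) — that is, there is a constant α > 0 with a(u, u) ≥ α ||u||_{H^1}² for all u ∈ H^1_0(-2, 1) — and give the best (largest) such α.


α = 1

Coercivity of a(·,·) on H^1_0(-2, 1) means a(u, u) ≥ α ||u||_{H^1}² for every u ∈ H^1_0.
The interval has length L = 3, and Poincaré/coercivity depend only on L. Here a(u, u) = ∫(u')² + (3)·∫u².
Here c = 3 ≥ 1, so a(u,u) = ∫(u')² + c∫u² ≥ ∫(u')² + ∫u² = ||u||_{H^1}², i.e. α = 1 works. No larger α is possible: a(u,u) ≥ α||u||_{H^1}² means (1−α)∫(u')² ≥ (α−c)∫u², and for the modes u_n = sin(nπ(x−x₀)/L) (x₀ the left endpoint) one has ∫u_n²/∫(u_n')² = (L/(nπ))² → 0, so a(u_n,u_n)/||u_n||_{H^1}² → 1. Hence the optimal constant is α = 1.
Therefore α = 1.


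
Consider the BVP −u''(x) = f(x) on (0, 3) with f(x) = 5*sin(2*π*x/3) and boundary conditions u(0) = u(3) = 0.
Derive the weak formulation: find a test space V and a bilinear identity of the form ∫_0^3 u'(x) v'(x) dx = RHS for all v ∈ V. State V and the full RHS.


V = H^1_0(0, 3) (so v(0) = v(3) = 0); weak form: ∫_0^3 u'v' dx = ∫_0^3 (5*sin(2*π*x/3)) v dx for all v ∈ V.

Multiply both sides by a test function v and integrate from 0 to 3:
  ∫_0^3 −u''(x) v(x) dx = ∫_0^3 f(x) v(x) dx.
Integrate the LHS by parts once:
  ∫_0^3 −u'' v dx = −[u'(x) v(x)]_0^3 + ∫_0^3 u'(x) v'(x) dx.
Thus ∫_0^3 u'(x) v'(x) dx = ∫_0^3 f(x) v(x) dx + [u'(x) v(x)]_0^3.
Choose V so that boundary terms are either known or forced to vanish.
u is Dirichlet: u(0) = u(3) = 0. Let V = H^1_0(0, 3); then v(0) = v(3) = 0, and [u' v]_0^3 = 0.
Weak formulation: find u (satisfying any essential BC) such that ∫_0^3 u'(x) v'(x) dx = ∫_0^3 f v dx for all v ∈ V.
Substituting f(x) = 5*sin(2*π*x/3), the right-hand side is ∫_0^3 (5*sin(2*π*x/3)) v dx.


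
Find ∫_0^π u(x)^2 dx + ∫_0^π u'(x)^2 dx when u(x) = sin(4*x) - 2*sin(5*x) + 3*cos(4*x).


||u||_{H^1(0,π)}^2 = -680/3 + 137*π

u'(x) = -12*sin(4*x) + 4*cos(4*x) - 10*cos(5*x).
Expand u² and (u')² and integrate term by term on (0, π), using: for integers n ≥ 1, ∫_0^π sin²(nx) dx = ∫_0^π cos²(nx) dx = π/2; for n ≠ n', ∫_0^π sin(nx)sin(n'x) dx = ∫_0^π cos(nx)cos(n'x) dx = 0; and by product-to-sum, ∫_0^π sin(nx)cos(n'x) dx = ½∫_0^π [sin((n+n')x) + sin((n−n')x)] dx, which is 0 when n+n' is even and 2n/(n²−n'²) when n+n' is odd (it need not vanish on (0, π)).
  u² squared terms: (-2)²·∫sin(5x)² dx = 4·π/2 = 2*π;  (3)²·∫cos(4x)² dx = 9·π/2 = 9*π/2;  (1)²·∫sin(4x)² dx = 1·π/2 = π/2.
  u² cross terms: 2·(-2)·(3)·∫sin(5x)·cos(4x) dx = -12·(10/9) = -40/3;  2·(-2)·(1)·∫sin(5x)·sin(4x) dx = -4·(0) = 0;  2·(3)·(1)·∫cos(4x)·sin(4x) dx = 6·(0) = 0.
  So ∫_0^π u² dx = 2*π + 9*π/2 + π/2 − 40/3 + 0 + 0 = -40/3 + 7*π.
  (u')² squared terms: (-12)²·∫sin(4x)² dx = 144·π/2 = 72*π;  (-10)²·∫cos(5x)² dx = 100·π/2 = 50*π;  (4)²·∫cos(4x)² dx = 16·π/2 = 8*π.
  (u')² cross terms: 2·(-12)·(-10)·∫sin(4x)·cos(5x) dx = 240·(-8/9) = -640/3;  2·(-12)·(4)·∫sin(4x)·cos(4x) dx = -96·(0) = 0;  2·(-10)·(4)·∫cos(5x)·cos(4x) dx = -80·(0) = 0.
  So ∫_0^π (u')² dx = 72*π + 50*π + 8*π − 640/3 + 0 + 0 = -640/3 + 130*π.
||u||_{H^1}^2 = (-40/3 + 7*π) + (-640/3 + 130*π) = -680/3 + 137*π.


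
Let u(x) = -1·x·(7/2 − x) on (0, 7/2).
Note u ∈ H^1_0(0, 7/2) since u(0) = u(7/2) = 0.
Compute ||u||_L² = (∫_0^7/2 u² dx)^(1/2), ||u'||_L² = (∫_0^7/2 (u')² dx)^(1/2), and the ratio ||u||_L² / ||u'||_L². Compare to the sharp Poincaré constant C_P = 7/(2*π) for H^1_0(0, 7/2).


||u||_L² / ||u'||_L² = 7*sqrt(10)/20 < C_P = 7/(2*π).

u(x) = -1·x·(7/2 − x), so u'(x) = 2*x - 7/2.
u(x) = -1·x·(7/2 − x) vanishes at x = 0 and x = 7/2, so u ∈ H^1_0(0, 7/2). Differentiate via the product rule and integrate the resulting polynomials term by term.
  ∫_0^7/2 u² dx = ∫_0^7/2 (x^4 - 7*x^3 + 49*x^2/4) dx. Term by term:
    ∫_0^7/2 x^4 dx = 16807/160;  ∫_0^7/2 -7*x^3 dx = -16807/64;  ∫_0^7/2 49*x^2/4 dx = 16807/96.
  Sum: 16807/160 − 16807/64 + 16807/96 = 16807/960.
  ∫_0^7/2 (u')² dx = ∫_0^7/2 (4*x^2 - 14*x + 49/4) dx. Term by term:
    ∫_0^7/2 4*x^2 dx = 343/6;  ∫_0^7/2 -14*x dx = -343/4;  ∫_0^7/2 49/4 dx = 343/8.
  Sum: 343/6 − 343/4 + 343/8 = 343/24.
∫_0^7/2 u² dx = 16807/960, so ||u||_L² = 49*sqrt(105)/120.
∫_0^7/2 (u')² dx = 343/24, so ||u'||_L² = 7*sqrt(42)/12.
Ratio ||u||_L² / ||u'||_L² = 7*sqrt(10)/20.
Sharp Poincaré constant on H^1_0(0, 7/2) is C_P = L/π = 7/(2*π), achieved by sin(2*π/7·x).
A polynomial bump cannot attain the sharp Poincaré constant (only the first sine eigenfunction does), so the ratio is strictly less than C_P, consistent with ||u||_L² ≤ C_P ||u'||_L².


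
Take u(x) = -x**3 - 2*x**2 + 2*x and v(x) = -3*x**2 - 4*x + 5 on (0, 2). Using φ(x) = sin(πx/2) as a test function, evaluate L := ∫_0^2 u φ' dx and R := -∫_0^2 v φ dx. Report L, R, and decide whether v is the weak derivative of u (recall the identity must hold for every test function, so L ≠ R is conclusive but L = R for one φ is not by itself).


LHS = -96/π^3 + 32/π, RHS = -96/π^3 + 20/π. No, v is not the weak derivative of u.

u(x) = -x**3 - 2*x**2 + 2*x, classical derivative u'(x) = -3*x**2 - 4*x + 2.
φ(x) = sin(πx/2), so φ'(x) = π*cos(π*x/2)/2.
Note φ(0) = φ(2) = 0, so the boundary term u·φ vanishes.
LHS = ∫_0^2 u(x) φ'(x) dx = ∫_0^2 (-π*x^3*cos(π*x/2)/2 - π*x^2*cos(π*x/2) + π*x*cos(π*x/2)) dx. Term by term:
  ∫_0^2 π*x*cos(π*x/2) dx = -8/π;  ∫_0^2 -π*x^2*cos(π*x/2) dx = 16/π;  ∫_0^2 -π*x^3*cos(π*x/2)/2 dx = -96/π^3 + 24/π.
Sum: -8/π + 16/π + -96/π^3 + 24/π = -96/π^3 + 32/π.
So LHS = -96/π^3 + 32/π.
∫_0^2 v(x) φ(x) dx = ∫_0^2 (-3*x^2*sin(π*x/2) - 4*x*sin(π*x/2) + 5*sin(π*x/2)) dx. Term by term:
  ∫_0^2 5*sin(π*x/2) dx = 20/π;  ∫_0^2 -4*x*sin(π*x/2) dx = -16/π;  ∫_0^2 -3*x^2*sin(π*x/2) dx = -24/π + 96/π^3.
Sum: 20/π − 16/π + -24/π + 96/π^3 = -20/π + 96/π^3.
So RHS = -∫_0^2 v(x) φ(x) dx = -96/π^3 + 20/π.
LHS − RHS = 12/π ≠ 0, so the identity fails.
(For a valid weak derivative the identity must hold for EVERY test function, in particular this one. The failure shows v is NOT the weak derivative of u.)
Correct weak derivative would be u'(x) = -3*x**2 - 4*x + 2.


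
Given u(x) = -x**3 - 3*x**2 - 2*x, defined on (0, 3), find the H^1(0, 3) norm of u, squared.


||u||_{H^1}^2 = 128472/35

The H^1 norm (squared) on an interval (0, L) is
  ||u||_{H^1}^2 = ∫_0^L u(x)^2 dx + ∫_0^L u'(x)^2 dx.
Compute u'(x) = -3*x**2 - 6*x - 2.
Then u(x)^2 = x**6 + 6*x**5 + 13*x**4 + 12*x**3 + 4*x**2 and u'(x)^2 = 9*x**4 + 36*x**3 + 48*x**2 + 24*x + 4.
Integrate each monomial from 0 to 3 using ∫_0^3 c·x^n dx = c·3^(n+1)/(n+1):
  ∫_0^3 u(x)^2 dx = ∫_0^3 (x^6 + 6*x^5 + 13*x^4 + 12*x^3 + 4*x^2) dx. Term by term:
    ∫_0^3 x^6 dx = 2187/7;  ∫_0^3 6*x^5 dx = 729;  ∫_0^3 13*x^4 dx = 3159/5;
    ∫_0^3 12*x^3 dx = 243;  ∫_0^3 4*x^2 dx = 36.
  Sum: 2187/7 + 729 + 3159/5 + 243 + 36 = 68328/35.
  ∫_0^3 u'(x)^2 dx = ∫_0^3 (9*x^4 + 36*x^3 + 48*x^2 + 24*x + 4) dx. Term by term:
    ∫_0^3 9*x^4 dx = 2187/5;  ∫_0^3 36*x^3 dx = 729;  ∫_0^3 48*x^2 dx = 432;
    ∫_0^3 24*x dx = 108;  ∫_0^3 4 dx = 12.
  Sum: 2187/5 + 729 + 432 + 108 + 12 = 8592/5.
Adding: ||u||_{H^1}^2 = 68328/35 + 8592/5 = 128472/35.


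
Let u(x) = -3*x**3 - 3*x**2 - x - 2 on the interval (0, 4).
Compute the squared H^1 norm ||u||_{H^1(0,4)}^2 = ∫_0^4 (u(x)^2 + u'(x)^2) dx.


||u||_{H^1}^2 = 6578804/105

The H^1 norm (squared) on an interval (0, L) is
  ||u||_{H^1}^2 = ∫_0^L u(x)^2 dx + ∫_0^L u'(x)^2 dx.
Compute u'(x) = -9*x**2 - 6*x - 1.
Then u(x)^2 = 9*x**6 + 18*x**5 + 15*x**4 + 18*x**3 + 13*x**2 + 4*x + 4 and u'(x)^2 = 81*x**4 + 108*x**3 + 54*x**2 + 12*x + 1.
Integrate each monomial from 0 to 4 using ∫_0^4 c·x^n dx = c·4^(n+1)/(n+1):
  ∫_0^4 u(x)^2 dx = ∫_0^4 (9*x^6 + 18*x^5 + 15*x^4 + 18*x^3 + 13*x^2 + 4*x + 4) dx. Term by term:
    ∫_0^4 9*x^6 dx = 147456/7;  ∫_0^4 18*x^5 dx = 12288;  ∫_0^4 15*x^4 dx = 3072;
    ∫_0^4 18*x^3 dx = 1152;  ∫_0^4 13*x^2 dx = 832/3;  ∫_0^4 4*x dx = 32;
    ∫_0^4 4 dx = 16.
  Sum: 147456/7 + 12288 + 3072 + 1152 + 832/3 + 32 + 16 = 795952/21.
  ∫_0^4 u'(x)^2 dx = ∫_0^4 (81*x^4 + 108*x^3 + 54*x^2 + 12*x + 1) dx. Term by term:
    ∫_0^4 81*x^4 dx = 82944/5;  ∫_0^4 108*x^3 dx = 6912;  ∫_0^4 54*x^2 dx = 1152;
    ∫_0^4 12*x dx = 96;  ∫_0^4 1 dx = 4.
  Sum: 82944/5 + 6912 + 1152 + 96 + 4 = 123764/5.
Adding: ||u||_{H^1}^2 = 795952/21 + 123764/5 = 6578804/105.


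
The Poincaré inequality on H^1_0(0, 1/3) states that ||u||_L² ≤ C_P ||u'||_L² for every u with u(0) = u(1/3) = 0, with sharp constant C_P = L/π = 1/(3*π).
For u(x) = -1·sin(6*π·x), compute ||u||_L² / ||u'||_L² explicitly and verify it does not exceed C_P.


||u||_L² / ||u'||_L² = 1/(6*π) < C_P = 1/(3*π).

u(x) = -1·sin(6*π·x), so u'(x) = -6*π*cos(6*π*x).
Writing u(x) = A·sin(kπx/L) with A = -1 and k = 2, use ∫_0^L sin²(kπx/L) dx = L/2 and ∫_0^L cos²(kπx/L) dx = L/2.
u² = 1·sin²(6*π·x) and (u')² = 36*π^2·cos²(6*π·x), and each of sin², cos² integrates to L/2 = 1/6 over (0, 1/3).
∫_0^1/3 u² dx = 1/6, so ||u||_L² = sqrt(6)/6.
∫_0^1/3 (u')² dx = 6*π^2, so ||u'||_L² = sqrt(6)*π.
Ratio ||u||_L² / ||u'||_L² = 1/(6*π).
Sharp Poincaré constant on H^1_0(0, 1/3) is C_P = L/π = 1/(3*π), achieved by sin(3*π·x).
This is the k = 2 harmonic; the ratio L/(kπ) is strictly less than C_P = L/π, consistent with the sharp inequality ||u||_L² ≤ C_P ||u'||_L².


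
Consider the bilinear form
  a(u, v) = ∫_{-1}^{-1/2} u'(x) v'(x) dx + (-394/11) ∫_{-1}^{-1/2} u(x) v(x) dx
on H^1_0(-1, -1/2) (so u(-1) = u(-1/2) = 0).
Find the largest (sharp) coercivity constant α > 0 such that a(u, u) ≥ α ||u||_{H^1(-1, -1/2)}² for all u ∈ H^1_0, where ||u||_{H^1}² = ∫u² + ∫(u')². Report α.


α = 2*(-197 + 22*π^2)/(11*(1 + 4*π^2))

Coercivity of a(·,·) on H^1_0(-1, -1/2) means a(u, u) ≥ α ||u||_{H^1}² for every u ∈ H^1_0.
The interval has length L = 1/2, and Poincaré/coercivity depend only on L. Here a(u, u) = ∫(u')² + (-394/11)·∫u².
Here c = -394/11 < 0 with |c| < (π/L)² = 4*π^2, so coercivity still holds. The condition a(u,u) ≥ α||u||_{H^1}² reads (1−α)∫(u')² ≥ (α−c)∫u². Any admissible α is ≤ 1 (rapidly oscillating u have ∫u²/∫(u')² → 0), and α = 1 would force 0 ≥ (1−c)∫u², impossible since c < 1; so 1−α > 0. By the sharp Poincaré inequality on H^1_0 of an interval of length L, ∫(u')² ≥ (π/L)²∫u² with equality for the first sine mode sin(π(x−x₀)/L) (x₀ the left endpoint), so the inequality holds for all u iff (1−α)(π/L)² ≥ α − c, i.e. α ≤ ((π/L)² + c)/((π/L)² + 1) = (1 + c(L/π)²)/(1 + (L/π)²). (Direct route, valid since c ≤ 0: Poincaré gives c∫u² ≥ c(L/π)²∫(u')², so a(u,u) ≥ (1 + c(L/π)²)∫(u')², while ||u||_{H^1}² ≤ (1 + (L/π)²)∫(u')²; dividing yields the same α.) With (π/L)² = 4*π^2 and c = -394/11, the largest admissible constant is α = ((π/L)² + c)/((π/L)² + 1).
Simplifying, α = 2*(-197 + 22*π^2)/(11*(1 + 4*π^2)).


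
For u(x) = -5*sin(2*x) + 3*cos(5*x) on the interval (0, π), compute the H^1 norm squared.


||u||_{H^1(0,π)}^2 = 1040/7 + 359*π/2

u'(x) = -15*sin(5*x) - 10*cos(2*x).
Expand u² and (u')² and integrate term by term on (0, π), using: for integers n ≥ 1, ∫_0^π sin²(nx) dx = ∫_0^π cos²(nx) dx = π/2; for n ≠ n', ∫_0^π sin(nx)sin(n'x) dx = ∫_0^π cos(nx)cos(n'x) dx = 0; and by product-to-sum, ∫_0^π sin(nx)cos(n'x) dx = ½∫_0^π [sin((n+n')x) + sin((n−n')x)] dx, which is 0 when n+n' is even and 2n/(n²−n'²) when n+n' is odd (it need not vanish on (0, π)).
  u² squared terms: (-5)²·∫sin(2x)² dx = 25·π/2 = 25*π/2;  (3)²·∫cos(5x)² dx = 9·π/2 = 9*π/2.
  u² cross terms: 2·(-5)·(3)·∫sin(2x)·cos(5x) dx = -30·(-4/21) = 40/7.
  So ∫_0^π u² dx = 25*π/2 + 9*π/2 + 40/7 = 40/7 + 17*π.
  (u')² squared terms: (-15)²·∫sin(5x)² dx = 225·π/2 = 225*π/2;  (-10)²·∫cos(2x)² dx = 100·π/2 = 50*π.
  (u')² cross terms: 2·(-15)·(-10)·∫sin(5x)·cos(2x) dx = 300·(10/21) = 1000/7.
  So ∫_0^π (u')² dx = 225*π/2 + 50*π + 1000/7 = 1000/7 + 325*π/2.
||u||_{H^1}^2 = (40/7 + 17*π) + (1000/7 + 325*π/2) = 1040/7 + 359*π/2.


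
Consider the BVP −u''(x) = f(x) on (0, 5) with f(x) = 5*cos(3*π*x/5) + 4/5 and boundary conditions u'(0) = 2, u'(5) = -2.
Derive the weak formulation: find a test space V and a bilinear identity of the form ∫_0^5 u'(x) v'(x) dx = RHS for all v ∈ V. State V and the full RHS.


V = H^1(0, 5) (v unrestricted at boundary; u is determined up to an additive constant); weak form: ∫_0^5 u'v' dx = ∫_0^5 (5*cos(3*π*x/5) + 4/5) v dx − 2·v(5) − 2·v(0) for all v ∈ V.

Multiply both sides by a test function v and integrate from 0 to 5:
  ∫_0^5 −u''(x) v(x) dx = ∫_0^5 f(x) v(x) dx.
Integrate the LHS by parts once:
  ∫_0^5 −u'' v dx = −[u'(x) v(x)]_0^5 + ∫_0^5 u'(x) v'(x) dx.
Thus ∫_0^5 u'(x) v'(x) dx = ∫_0^5 f(x) v(x) dx + [u'(x) v(x)]_0^5.
Choose V so that boundary terms are either known or forced to vanish.
u has inhomogeneous Neumann u'(0) = 2, u'(5) = -2. [u' v]_0^5 = (-2)·v(5) − (2)·v(0) = − 2·v(5) − 2·v(0). Take V = H^1(0, 5); boundary term becomes part of RHS.
Weak formulation: find u (satisfying any essential BC) such that ∫_0^5 u'(x) v'(x) dx = ∫_0^5 f v dx − 2·v(5) − 2·v(0) for all v ∈ V (Neumann data are natural BCs: they enter the RHS as boundary terms).
Substituting f(x) = 5*cos(3*π*x/5) + 4/5, the right-hand side is ∫_0^5 (5*cos(3*π*x/5) + 4/5) v dx − 2·v(5) − 2·v(0).
Compatibility check (pure Neumann): taking v ≡ 1 ∈ V gives 0 = ∫_0^5 f dx + (-2) − (2), i.e. ∫_0^5 f dx must equal u'(0) − u'(5) = 4. Indeed ∫_0^5 (5*cos(3*π*x/5) + 4/5) dx = 4, so the data are compatible. The solution is then unique only up to an additive constant (fix it e.g. by requiring ∫_0^5 u dx = 0).
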